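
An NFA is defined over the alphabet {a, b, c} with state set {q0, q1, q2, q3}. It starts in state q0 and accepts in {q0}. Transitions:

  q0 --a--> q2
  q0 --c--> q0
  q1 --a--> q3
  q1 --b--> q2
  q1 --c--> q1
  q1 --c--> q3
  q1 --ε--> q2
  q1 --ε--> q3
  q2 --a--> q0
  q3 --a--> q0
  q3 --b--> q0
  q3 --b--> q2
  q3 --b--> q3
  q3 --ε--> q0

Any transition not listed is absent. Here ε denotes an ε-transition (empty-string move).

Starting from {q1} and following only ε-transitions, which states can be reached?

{q0, q1, q2, q3}

Begin with {q1}.
ε-move q1 → q2; add q2.
ε-move q1 → q3; add q3.
ε-move q3 → q0; add q0.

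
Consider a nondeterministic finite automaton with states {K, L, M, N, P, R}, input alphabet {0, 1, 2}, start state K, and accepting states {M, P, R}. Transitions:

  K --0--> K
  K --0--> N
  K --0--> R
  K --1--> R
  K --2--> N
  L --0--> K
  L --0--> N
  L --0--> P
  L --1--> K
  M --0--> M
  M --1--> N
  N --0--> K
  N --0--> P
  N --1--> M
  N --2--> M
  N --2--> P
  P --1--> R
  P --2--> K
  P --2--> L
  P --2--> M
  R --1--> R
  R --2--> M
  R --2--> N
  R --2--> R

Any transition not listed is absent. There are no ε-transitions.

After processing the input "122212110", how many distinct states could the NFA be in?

3

Start in {K}.
Read '1': K→{R}; now {R}.
Read '2': R→{M, N, R}; now {M, N, R}.
Read '2': M→∅, N→{M, P}, R→{M, N, R}; now {M, N, P, R}.
Read '2': M→∅, N→{M, P}, P→{K, L, M}, R→{M, N, R}; now {K, L, M, N, P, R}.
Read '1': K→{R}, L→{K}, M→{N}, N→{M}, P→{R}, R→{R}; now {K, M, N, R}.
Read '2': K→{N}, M→∅, N→{M, P}, R→{M, N, R}; now {M, N, P, R}.
Read '1': M→{N}, N→{M}, P→{R}, R→{R}; now {M, N, R}.
Read '1': M→{N}, N→{M}, R→{R}; now {M, N, R}.
Read '0': M→{M}, N→{K, P}, R→∅; now {K, M, P}.
That set has 3 states.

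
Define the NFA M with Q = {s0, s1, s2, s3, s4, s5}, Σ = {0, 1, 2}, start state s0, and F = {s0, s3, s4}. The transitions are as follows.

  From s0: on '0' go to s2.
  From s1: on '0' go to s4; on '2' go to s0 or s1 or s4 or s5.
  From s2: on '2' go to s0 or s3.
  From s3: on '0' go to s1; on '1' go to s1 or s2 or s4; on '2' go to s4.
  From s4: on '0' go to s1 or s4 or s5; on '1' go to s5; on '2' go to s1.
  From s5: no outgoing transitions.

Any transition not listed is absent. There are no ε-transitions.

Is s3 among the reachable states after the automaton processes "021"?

No

Start in {s0}.
Read '0': {s0} → {s2}.
Read '2': {s2} → {s0, s3}.
Read '1': {s0, s3} → {s1, s2, s4}.
State s3 is not in {s1, s2, s4}.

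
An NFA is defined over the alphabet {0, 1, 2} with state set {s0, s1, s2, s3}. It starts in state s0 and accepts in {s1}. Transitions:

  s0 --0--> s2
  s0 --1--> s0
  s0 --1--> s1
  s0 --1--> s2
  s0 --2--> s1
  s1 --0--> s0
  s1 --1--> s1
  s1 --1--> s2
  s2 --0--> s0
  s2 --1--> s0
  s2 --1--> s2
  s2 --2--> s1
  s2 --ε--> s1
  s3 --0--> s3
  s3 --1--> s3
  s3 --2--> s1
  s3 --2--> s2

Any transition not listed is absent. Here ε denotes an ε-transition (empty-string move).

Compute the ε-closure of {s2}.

{s1, s2}

Begin with {s2}.
ε-move s2 → s1; add s1.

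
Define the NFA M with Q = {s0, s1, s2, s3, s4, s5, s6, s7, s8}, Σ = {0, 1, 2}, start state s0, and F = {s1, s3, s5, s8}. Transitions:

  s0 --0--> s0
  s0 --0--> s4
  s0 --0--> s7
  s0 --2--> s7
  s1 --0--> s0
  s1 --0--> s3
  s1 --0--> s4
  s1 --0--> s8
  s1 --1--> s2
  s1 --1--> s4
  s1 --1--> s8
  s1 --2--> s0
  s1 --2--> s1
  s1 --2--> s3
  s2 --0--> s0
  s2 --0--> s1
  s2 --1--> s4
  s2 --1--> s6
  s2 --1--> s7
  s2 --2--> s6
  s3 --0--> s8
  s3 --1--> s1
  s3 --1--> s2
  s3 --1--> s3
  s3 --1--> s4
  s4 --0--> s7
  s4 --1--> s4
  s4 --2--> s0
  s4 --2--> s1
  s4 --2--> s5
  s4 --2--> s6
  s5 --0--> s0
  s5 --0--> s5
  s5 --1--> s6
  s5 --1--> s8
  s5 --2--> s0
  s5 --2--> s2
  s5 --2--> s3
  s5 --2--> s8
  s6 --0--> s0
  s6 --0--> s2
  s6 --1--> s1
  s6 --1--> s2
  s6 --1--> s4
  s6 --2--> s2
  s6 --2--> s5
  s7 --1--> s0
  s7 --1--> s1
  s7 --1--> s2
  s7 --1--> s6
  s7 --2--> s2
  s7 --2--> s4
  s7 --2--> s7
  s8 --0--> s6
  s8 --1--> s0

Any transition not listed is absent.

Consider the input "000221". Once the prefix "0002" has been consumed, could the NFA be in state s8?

No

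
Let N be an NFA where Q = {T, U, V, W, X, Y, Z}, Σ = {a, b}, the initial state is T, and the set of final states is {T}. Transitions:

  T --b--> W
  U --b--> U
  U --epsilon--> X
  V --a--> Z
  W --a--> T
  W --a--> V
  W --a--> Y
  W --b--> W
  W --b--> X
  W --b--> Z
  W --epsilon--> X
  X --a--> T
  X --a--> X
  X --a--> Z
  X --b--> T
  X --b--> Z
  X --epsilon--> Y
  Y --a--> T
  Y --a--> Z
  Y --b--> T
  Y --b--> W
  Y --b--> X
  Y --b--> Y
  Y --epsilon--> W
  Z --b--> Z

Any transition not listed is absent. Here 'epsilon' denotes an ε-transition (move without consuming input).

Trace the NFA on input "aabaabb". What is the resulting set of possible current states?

∅

Start in {T}.
Read 'a': {T} → ∅.
The set is empty and remains empty for the remaining 6 symbols.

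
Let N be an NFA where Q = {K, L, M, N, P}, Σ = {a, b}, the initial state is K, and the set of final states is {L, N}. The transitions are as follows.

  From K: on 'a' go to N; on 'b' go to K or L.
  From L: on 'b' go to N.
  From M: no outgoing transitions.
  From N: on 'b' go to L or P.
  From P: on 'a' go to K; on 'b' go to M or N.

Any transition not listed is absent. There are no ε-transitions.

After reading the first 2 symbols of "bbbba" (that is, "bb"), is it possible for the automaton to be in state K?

Start in {K}.
Read 'b': K→{K, L}; now {K, L}.
Read 'b': K→{K, L}, L→{N}; now {K, L, N}.
State K is in {K, L, N}.

Yes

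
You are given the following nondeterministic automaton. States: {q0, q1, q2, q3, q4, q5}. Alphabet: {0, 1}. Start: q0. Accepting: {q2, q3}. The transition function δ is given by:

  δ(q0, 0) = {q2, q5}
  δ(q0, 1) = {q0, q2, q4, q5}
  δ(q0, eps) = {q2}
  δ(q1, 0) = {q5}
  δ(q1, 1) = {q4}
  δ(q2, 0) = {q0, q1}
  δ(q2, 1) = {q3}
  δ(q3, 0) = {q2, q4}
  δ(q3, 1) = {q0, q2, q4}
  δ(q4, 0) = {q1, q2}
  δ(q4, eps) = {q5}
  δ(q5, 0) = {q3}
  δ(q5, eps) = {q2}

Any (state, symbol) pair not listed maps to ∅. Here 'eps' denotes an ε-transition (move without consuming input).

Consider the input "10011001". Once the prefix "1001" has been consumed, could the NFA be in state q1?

No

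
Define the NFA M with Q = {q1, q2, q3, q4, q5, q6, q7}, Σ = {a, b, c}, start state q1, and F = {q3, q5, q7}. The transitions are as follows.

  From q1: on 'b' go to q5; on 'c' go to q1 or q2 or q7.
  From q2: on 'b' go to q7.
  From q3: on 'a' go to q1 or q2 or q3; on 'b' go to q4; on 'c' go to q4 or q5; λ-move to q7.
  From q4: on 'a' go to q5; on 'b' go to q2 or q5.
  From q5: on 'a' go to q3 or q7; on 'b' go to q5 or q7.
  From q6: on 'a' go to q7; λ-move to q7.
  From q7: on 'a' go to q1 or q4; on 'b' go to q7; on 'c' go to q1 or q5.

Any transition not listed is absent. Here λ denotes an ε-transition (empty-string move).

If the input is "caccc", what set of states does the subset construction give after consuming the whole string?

{q1, q2, q5, q7}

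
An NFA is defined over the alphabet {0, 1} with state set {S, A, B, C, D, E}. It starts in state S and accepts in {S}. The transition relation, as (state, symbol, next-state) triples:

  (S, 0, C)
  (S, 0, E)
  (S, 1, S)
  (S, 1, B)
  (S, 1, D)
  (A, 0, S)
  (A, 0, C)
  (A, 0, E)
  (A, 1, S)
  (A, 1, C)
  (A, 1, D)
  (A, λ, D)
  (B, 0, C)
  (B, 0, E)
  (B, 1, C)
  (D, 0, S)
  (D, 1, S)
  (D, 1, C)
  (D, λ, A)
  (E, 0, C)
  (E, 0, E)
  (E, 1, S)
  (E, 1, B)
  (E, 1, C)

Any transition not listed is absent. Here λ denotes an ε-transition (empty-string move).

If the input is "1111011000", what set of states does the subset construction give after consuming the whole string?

Start in {S}.
Read '1': {S} → {S, A, B, D}.
Read '1': {S, A, B, D} → {S, A, B, C, D}.
Read '1': {S, A, B, C, D} → {S, A, B, C, D}.
Read '1': {S, A, B, C, D} → {S, A, B, C, D}.
Read '0': {S, A, B, C, D} → {S, C, E}.
Read '1': {S, C, E} → {S, A, B, C, D}.
Read '1': {S, A, B, C, D} → {S, A, B, C, D}.
Read '0': {S, A, B, C, D} → {S, C, E}.
Read '0': {S, C, E} → {C, E}.
Read '0': {C, E} → {C, E}.

{C, E}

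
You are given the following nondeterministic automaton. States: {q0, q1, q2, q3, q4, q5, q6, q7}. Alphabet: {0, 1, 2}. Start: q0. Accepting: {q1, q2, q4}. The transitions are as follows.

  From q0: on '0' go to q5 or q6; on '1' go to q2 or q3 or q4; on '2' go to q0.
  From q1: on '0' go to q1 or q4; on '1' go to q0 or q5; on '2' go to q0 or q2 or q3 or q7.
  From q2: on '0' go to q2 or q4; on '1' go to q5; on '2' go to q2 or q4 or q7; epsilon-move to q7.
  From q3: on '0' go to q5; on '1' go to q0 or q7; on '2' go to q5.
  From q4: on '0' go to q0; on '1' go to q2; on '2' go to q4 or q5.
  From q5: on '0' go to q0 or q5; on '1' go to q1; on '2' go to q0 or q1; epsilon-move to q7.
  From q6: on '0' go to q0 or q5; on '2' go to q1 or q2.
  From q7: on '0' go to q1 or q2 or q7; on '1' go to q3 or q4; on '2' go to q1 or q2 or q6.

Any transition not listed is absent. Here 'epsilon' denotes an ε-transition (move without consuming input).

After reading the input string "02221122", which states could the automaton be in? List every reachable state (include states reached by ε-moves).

Start in {q0}.
Read '0': q0→{q5, q6}; union {q5, q6}; ε-closure = {q5, q6, q7}.
Read '2': q5→{q0, q1}, q6→{q1, q2}, q7→{q1, q2, q6}; union {q0, q1, q2, q6}; ε-closure = {q0, q1, q2, q6, q7}.
Read '2': q0→{q0}, q1→{q0, q2, q3, q7}, q2→{q2, q4, q7}, q6→{q1, q2}, q7→{q1, q2, q6}; now {q0, q1, q2, q3, q4, q6, q7}.
Read '2': q0→{q0}, q1→{q0, q2, q3, q7}, q2→{q2, q4, q7}, q3→{q5}, q4→{q4, q5}, q6→{q1, q2}, q7→{q1, q2, q6}; now {q0, q1, q2, q3, q4, q5, q6, q7}.
Read '1': q0→{q2, q3, q4}, q1→{q0, q5}, q2→{q5}, q3→{q0, q7}, q4→{q2}, q5→{q1}, q6→∅, q7→{q3, q4}; now {q0, q1, q2, q3, q4, q5, q7}.
Read '1': q0→{q2, q3, q4}, q1→{q0, q5}, q2→{q5}, q3→{q0, q7}, q4→{q2}, q5→{q1}, q7→{q3, q4}; now {q0, q1, q2, q3, q4, q5, q7}.
Read '2': q0→{q0}, q1→{q0, q2, q3, q7}, q2→{q2, q4, q7}, q3→{q5}, q4→{q4, q5}, q5→{q0, q1}, q7→{q1, q2, q6}; now {q0, q1, q2, q3, q4, q5, q6, q7}.
Read '2': q0→{q0}, q1→{q0, q2, q3, q7}, q2→{q2, q4, q7}, q3→{q5}, q4→{q4, q5}, q5→{q0, q1}, q6→{q1, q2}, q7→{q1, q2, q6}; now {q0, q1, q2, q3, q4, q5, q6, q7}.

{q0, q1, q2, q3, q4, q5, q6, q7}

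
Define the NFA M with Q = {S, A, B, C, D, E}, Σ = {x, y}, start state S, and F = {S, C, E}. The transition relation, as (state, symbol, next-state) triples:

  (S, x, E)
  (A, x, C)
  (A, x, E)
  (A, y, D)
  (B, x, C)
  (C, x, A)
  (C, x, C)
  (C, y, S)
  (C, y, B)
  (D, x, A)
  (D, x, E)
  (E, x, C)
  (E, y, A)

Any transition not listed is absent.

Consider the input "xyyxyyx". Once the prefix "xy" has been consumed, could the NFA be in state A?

Start in {S}.
Read 'x': {S} → {E}.
Read 'y': {E} → {A}.
State A is in {A}.

Yes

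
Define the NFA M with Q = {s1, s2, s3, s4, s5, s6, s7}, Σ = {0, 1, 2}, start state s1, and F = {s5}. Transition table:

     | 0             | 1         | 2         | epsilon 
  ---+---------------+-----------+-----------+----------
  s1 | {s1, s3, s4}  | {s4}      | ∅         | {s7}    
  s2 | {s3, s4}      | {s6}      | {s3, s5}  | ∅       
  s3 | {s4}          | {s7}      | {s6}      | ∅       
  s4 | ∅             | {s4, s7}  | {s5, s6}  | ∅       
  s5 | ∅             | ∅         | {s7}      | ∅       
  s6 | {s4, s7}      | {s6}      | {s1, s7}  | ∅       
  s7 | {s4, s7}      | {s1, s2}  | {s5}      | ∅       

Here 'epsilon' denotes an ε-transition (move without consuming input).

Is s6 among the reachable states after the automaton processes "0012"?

Yes

Start: ε-closure({s1}) = {s1, s7}.
Read '0': {s1, s7} → {s1, s3, s4, s7}.
Read '0': {s1, s3, s4, s7} → {s1, s3, s4, s7}.
Read '1': {s1, s3, s4, s7} → {s1, s2, s4, s7}.
Read '2': {s1, s2, s4, s7} → {s3, s5, s6}.
State s6 is in {s3, s5, s6}.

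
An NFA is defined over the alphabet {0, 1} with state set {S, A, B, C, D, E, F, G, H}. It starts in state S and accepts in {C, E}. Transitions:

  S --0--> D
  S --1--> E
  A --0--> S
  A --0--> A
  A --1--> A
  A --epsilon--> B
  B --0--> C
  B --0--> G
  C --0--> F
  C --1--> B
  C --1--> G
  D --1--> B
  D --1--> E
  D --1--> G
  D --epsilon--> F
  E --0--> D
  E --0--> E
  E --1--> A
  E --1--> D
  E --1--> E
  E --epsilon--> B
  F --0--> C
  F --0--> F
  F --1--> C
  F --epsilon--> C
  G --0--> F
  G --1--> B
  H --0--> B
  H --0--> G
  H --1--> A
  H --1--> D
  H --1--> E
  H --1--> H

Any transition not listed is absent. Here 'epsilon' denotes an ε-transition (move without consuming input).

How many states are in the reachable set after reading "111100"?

8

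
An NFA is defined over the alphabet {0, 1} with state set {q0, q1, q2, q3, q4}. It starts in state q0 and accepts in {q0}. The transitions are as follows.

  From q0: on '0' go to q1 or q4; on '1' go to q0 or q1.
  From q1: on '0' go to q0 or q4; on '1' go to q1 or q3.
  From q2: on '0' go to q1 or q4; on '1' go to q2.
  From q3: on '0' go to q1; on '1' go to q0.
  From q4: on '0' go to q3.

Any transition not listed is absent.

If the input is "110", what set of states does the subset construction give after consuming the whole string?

{q0, q1, q4}

Start in {q0}.
Read '1': q0→{q0, q1}; now {q0, q1}.
Read '1': q0→{q0, q1}, q1→{q1, q3}; now {q0, q1, q3}.
Read '0': q0→{q1, q4}, q1→{q0, q4}, q3→{q1}; now {q0, q1, q4}.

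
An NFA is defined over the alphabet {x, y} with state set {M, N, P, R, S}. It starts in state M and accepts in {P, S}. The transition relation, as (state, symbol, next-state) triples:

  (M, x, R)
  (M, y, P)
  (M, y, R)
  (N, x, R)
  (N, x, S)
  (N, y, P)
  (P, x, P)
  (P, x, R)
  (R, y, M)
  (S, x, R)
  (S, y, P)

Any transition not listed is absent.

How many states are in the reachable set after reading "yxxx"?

2

Start in {M}.
Read 'y': M→{P, R}; now {P, R}.
Read 'x': P→{P, R}, R→∅; now {P, R}.
Read 'x': P→{P, R}, R→∅; now {P, R}.
Read 'x': P→{P, R}, R→∅; now {P, R}.
That set has 2 states.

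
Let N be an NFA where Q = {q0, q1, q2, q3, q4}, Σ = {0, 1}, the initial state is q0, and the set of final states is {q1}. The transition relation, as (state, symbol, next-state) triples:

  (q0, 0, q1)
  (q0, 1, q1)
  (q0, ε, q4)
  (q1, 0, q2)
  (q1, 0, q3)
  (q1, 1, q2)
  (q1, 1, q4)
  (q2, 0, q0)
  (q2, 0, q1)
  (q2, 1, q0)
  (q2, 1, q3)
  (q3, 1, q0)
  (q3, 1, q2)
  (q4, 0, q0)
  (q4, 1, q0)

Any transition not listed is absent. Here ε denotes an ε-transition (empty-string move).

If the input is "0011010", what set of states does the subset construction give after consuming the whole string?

{q0, q1, q2, q3, q4}

Start: ε-closure({q0}) = {q0, q4}.
Read '0': {q0, q4} → {q0, q1, q4}.
Read '0': {q0, q1, q4} → {q0, q1, q2, q3, q4}.
Read '1': {q0, q1, q2, q3, q4} → {q0, q1, q2, q3, q4}.
Read '1': {q0, q1, q2, q3, q4} → {q0, q1, q2, q3, q4}.
Read '0': {q0, q1, q2, q3, q4} → {q0, q1, q2, q3, q4}.
Read '1': {q0, q1, q2, q3, q4} → {q0, q1, q2, q3, q4}.
Read '0': {q0, q1, q2, q3, q4} → {q0, q1, q2, q3, q4}.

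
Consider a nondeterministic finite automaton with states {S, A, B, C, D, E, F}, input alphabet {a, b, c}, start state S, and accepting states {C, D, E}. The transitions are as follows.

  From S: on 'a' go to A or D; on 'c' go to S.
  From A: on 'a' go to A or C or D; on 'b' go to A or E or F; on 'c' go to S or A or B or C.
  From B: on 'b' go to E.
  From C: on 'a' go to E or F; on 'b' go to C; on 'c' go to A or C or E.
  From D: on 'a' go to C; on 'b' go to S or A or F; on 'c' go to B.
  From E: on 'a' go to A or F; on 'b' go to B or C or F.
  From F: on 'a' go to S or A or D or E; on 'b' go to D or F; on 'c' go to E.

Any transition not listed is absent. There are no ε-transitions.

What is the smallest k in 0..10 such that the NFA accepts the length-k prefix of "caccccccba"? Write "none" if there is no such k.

2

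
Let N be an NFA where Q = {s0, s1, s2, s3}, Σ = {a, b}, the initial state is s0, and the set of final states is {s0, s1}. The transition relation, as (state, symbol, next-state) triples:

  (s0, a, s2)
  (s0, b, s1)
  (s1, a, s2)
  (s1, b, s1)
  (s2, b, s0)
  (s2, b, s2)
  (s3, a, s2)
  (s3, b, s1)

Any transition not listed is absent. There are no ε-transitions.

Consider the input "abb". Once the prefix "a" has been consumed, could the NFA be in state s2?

Yes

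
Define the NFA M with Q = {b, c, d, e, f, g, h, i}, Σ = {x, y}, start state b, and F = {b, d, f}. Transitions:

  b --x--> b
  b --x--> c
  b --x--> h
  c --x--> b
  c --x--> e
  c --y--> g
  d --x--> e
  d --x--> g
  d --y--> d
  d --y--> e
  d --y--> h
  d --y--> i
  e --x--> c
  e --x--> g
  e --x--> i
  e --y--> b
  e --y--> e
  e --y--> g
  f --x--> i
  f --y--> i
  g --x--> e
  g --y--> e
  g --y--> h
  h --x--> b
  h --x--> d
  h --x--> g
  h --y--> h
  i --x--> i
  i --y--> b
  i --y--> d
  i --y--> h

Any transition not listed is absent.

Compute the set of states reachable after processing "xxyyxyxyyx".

Start in {b}.
Read 'x': {b} → {b, c, h}.
Read 'x': {b, c, h} → {b, c, d, e, g, h}.
Read 'y': {b, c, d, e, g, h} → {b, d, e, g, h, i}.
Read 'y': {b, d, e, g, h, i} → {b, d, e, g, h, i}.
Read 'x': {b, d, e, g, h, i} → {b, c, d, e, g, h, i}.
Read 'y': {b, c, d, e, g, h, i} → {b, d, e, g, h, i}.
Read 'x': {b, d, e, g, h, i} → {b, c, d, e, g, h, i}.
Read 'y': {b, c, d, e, g, h, i} → {b, d, e, g, h, i}.
Read 'y': {b, d, e, g, h, i} → {b, d, e, g, h, i}.
Read 'x': {b, d, e, g, h, i} → {b, c, d, e, g, h, i}.

{b, c, d, e, g, h, i}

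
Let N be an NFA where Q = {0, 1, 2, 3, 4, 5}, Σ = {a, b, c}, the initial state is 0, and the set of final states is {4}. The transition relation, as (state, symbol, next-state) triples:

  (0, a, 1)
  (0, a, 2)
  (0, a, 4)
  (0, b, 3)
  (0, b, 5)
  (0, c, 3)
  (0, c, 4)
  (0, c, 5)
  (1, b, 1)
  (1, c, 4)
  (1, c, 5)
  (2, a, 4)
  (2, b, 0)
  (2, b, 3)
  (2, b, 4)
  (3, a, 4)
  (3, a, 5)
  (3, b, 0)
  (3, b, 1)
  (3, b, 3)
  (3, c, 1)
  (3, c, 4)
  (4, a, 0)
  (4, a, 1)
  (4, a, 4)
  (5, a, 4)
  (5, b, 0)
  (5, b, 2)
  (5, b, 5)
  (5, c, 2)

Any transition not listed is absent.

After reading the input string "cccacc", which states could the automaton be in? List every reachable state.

Start in {0}.
Read 'c': {0} → {3, 4, 5}.
Read 'c': {3, 4, 5} → {1, 2, 4}.
Read 'c': {1, 2, 4} → {4, 5}.
Read 'a': {4, 5} → {0, 1, 4}.
Read 'c': {0, 1, 4} → {3, 4, 5}.
Read 'c': {3, 4, 5} → {1, 2, 4}.

{1, 2, 4}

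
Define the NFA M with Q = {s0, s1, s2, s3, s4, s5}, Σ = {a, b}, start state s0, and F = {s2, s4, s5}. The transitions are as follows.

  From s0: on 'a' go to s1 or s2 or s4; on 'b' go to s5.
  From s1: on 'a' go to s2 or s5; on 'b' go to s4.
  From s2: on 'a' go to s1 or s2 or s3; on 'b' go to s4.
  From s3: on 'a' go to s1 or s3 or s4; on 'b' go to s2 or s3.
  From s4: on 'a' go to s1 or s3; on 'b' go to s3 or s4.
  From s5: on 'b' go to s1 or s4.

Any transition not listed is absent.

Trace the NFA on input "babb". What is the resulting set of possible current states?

Start in {s0}.
Read 'b': {s0} → {s5}.
Read 'a': {s5} → ∅.
The set is empty and remains empty for the remaining 2 symbols.

∅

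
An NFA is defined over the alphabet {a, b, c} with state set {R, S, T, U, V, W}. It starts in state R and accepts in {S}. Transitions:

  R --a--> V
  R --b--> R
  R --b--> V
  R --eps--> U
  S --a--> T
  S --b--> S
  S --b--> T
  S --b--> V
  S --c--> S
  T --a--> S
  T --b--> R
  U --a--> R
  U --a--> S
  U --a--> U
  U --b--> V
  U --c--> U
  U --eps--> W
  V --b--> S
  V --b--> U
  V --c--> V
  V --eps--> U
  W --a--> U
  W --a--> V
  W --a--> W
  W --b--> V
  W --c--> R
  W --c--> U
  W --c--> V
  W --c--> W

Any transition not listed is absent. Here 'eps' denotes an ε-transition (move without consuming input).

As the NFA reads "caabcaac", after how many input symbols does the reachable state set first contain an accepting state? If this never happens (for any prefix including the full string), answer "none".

Start: ε-closure({R}) = {R, U, W}.
Read 'c': R→∅, U→{U}, W→{R, U, V, W}; now {R, U, V, W}.
Read 'a': R→{V}, U→{R, S, U}, V→∅, W→{U, V, W}; now {R, S, U, V, W}.
None of the earlier sets intersect F, but {R, S, U, V, W} does.

2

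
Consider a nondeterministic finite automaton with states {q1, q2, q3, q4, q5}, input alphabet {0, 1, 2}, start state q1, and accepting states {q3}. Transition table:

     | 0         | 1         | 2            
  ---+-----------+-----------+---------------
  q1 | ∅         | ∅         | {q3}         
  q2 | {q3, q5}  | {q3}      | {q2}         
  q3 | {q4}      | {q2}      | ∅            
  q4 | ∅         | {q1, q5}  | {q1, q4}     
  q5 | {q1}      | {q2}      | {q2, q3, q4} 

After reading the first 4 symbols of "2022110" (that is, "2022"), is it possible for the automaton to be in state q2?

No

Start in {q1}.
Read '2': q1→{q3}; now {q3}.
Read '0': q3→{q4}; now {q4}.
Read '2': q4→{q1, q4}; now {q1, q4}.
Read '2': q1→{q3}, q4→{q1, q4}; now {q1, q3, q4}.
State q2 is not in {q1, q3, q4}.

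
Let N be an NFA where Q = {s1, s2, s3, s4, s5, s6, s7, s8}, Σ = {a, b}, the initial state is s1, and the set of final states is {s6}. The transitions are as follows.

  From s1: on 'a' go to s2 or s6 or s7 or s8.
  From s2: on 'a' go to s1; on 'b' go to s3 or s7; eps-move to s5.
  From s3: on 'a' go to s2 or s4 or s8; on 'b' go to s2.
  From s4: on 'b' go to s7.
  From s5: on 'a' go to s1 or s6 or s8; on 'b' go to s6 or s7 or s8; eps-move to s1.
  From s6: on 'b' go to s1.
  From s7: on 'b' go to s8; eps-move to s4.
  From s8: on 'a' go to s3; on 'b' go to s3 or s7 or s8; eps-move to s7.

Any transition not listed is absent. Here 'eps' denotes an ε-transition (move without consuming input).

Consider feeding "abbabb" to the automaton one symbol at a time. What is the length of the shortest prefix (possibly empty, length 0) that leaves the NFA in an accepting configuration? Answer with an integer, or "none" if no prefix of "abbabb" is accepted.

Start in {s1}.
Read 'a': {s1} → {s1, s2, s4, s5, s6, s7, s8}.
None of the earlier sets intersect F, but {s1, s2, s4, s5, s6, s7, s8} does.

1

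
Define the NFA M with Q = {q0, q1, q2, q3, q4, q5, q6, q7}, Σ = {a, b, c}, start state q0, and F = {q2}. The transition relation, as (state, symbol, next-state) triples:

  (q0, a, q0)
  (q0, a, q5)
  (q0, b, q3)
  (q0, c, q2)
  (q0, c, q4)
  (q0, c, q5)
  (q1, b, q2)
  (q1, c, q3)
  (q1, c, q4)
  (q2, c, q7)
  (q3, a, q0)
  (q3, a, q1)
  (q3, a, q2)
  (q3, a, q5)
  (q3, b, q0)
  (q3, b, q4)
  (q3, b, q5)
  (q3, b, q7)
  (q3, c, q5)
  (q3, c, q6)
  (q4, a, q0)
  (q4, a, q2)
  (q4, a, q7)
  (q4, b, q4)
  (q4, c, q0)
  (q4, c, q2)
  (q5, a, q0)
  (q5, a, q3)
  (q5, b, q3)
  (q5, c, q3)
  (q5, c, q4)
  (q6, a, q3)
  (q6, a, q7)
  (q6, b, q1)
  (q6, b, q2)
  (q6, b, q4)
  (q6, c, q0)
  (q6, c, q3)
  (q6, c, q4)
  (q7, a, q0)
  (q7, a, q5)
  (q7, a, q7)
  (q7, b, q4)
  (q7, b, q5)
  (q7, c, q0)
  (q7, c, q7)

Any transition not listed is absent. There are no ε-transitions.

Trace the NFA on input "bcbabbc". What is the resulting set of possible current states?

{q0, q2, q3, q4, q5, q6, q7}

Start in {q0}.
Read 'b': {q0} → {q3}.
Read 'c': {q3} → {q5, q6}.
Read 'b': {q5, q6} → {q1, q2, q3, q4}.
Read 'a': {q1, q2, q3, q4} → {q0, q1, q2, q5, q7}.
Read 'b': {q0, q1, q2, q5, q7} → {q2, q3, q4, q5}.
Read 'b': {q2, q3, q4, q5} → {q0, q3, q4, q5, q7}.
Read 'c': {q0, q3, q4, q5, q7} → {q0, q2, q3, q4, q5, q6, q7}.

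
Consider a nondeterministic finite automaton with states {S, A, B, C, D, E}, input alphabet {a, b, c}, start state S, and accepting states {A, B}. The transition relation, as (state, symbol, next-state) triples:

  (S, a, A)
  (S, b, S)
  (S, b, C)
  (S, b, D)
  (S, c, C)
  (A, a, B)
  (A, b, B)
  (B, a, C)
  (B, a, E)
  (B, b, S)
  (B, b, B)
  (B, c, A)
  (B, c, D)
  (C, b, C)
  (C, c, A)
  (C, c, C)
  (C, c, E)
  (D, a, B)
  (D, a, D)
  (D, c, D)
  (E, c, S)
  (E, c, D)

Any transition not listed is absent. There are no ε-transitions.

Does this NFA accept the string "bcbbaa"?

Yes

Start in {S}.
Read 'b': S→{S, C, D}; now {S, C, D}.
Read 'c': S→{C}, C→{A, C, E}, D→{D}; now {A, C, D, E}.
Read 'b': A→{B}, C→{C}, D→∅, E→∅; now {B, C}.
Read 'b': B→{S, B}, C→{C}; now {S, B, C}.
Read 'a': S→{A}, B→{C, E}, C→∅; now {A, C, E}.
Read 'a': A→{B}, C→∅, E→∅; now {B}.
The final set {B} contains the accepting state B.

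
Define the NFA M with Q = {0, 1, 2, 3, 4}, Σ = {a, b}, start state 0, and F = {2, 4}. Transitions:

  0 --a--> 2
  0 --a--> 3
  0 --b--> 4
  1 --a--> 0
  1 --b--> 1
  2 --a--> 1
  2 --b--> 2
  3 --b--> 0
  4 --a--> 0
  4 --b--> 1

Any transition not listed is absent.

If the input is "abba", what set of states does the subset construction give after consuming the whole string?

{0, 1}

Start in {0}.
Read 'a': {0} → {2, 3}.
Read 'b': {2, 3} → {0, 2}.
Read 'b': {0, 2} → {2, 4}.
Read 'a': {2, 4} → {0, 1}.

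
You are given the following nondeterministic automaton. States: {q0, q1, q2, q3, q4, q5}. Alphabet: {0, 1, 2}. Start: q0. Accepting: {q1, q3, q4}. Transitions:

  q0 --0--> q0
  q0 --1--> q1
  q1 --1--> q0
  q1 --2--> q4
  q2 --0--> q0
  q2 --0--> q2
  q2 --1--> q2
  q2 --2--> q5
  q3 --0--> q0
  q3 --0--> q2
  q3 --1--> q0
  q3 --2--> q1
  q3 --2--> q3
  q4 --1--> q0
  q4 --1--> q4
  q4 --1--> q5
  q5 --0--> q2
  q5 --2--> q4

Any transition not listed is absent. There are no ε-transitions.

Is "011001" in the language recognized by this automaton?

Yes

Start in {q0}.
Read '0': {q0} → {q0}.
Read '1': {q0} → {q1}.
Read '1': {q1} → {q0}.
Read '0': {q0} → {q0}.
Read '0': {q0} → {q0}.
Read '1': {q0} → {q1}.
The final set {q1} contains the accepting state q1.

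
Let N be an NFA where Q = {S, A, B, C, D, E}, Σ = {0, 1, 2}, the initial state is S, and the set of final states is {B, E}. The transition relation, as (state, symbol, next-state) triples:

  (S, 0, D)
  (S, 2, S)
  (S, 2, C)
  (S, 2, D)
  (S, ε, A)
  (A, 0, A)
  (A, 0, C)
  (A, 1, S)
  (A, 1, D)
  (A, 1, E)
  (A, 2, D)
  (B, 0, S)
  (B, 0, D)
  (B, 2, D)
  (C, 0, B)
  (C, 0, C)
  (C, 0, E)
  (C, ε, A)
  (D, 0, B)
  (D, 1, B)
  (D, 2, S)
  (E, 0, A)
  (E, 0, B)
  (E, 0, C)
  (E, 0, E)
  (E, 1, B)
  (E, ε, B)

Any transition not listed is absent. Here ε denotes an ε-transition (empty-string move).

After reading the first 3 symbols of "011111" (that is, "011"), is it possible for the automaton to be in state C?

No

Start: ε-closure({S}) = {S, A}.
Read '0': {S, A} → {A, C, D}.
Read '1': {A, C, D} → {S, A, B, D, E}.
Read '1': {S, A, B, D, E} → {S, A, B, D, E}.
State C is not in {S, A, B, D, E}.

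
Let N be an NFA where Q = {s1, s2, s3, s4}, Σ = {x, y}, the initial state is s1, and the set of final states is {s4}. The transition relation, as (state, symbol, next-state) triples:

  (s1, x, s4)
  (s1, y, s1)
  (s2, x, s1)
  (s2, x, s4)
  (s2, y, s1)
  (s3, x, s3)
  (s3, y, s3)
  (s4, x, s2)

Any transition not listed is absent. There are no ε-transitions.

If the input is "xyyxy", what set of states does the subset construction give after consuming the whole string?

Start in {s1}.
Read 'x': {s1} → {s4}.
Read 'y': {s4} → ∅.
The set is empty and remains empty for the remaining 3 symbols.

∅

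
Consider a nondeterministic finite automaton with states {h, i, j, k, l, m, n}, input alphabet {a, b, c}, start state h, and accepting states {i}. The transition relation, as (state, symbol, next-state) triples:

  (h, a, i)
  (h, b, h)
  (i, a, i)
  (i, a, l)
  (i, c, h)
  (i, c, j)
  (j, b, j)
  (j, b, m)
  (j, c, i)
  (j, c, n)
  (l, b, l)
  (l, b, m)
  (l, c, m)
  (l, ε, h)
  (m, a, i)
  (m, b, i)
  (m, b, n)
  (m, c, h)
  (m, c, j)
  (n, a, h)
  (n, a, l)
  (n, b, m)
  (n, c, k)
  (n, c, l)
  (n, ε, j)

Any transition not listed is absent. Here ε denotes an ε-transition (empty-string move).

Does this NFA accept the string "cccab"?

Start in {h}.
Read 'c': h→∅; now ∅.
The set is empty and remains empty for the remaining 4 symbols.
The final set ∅ contains no accepting state.

No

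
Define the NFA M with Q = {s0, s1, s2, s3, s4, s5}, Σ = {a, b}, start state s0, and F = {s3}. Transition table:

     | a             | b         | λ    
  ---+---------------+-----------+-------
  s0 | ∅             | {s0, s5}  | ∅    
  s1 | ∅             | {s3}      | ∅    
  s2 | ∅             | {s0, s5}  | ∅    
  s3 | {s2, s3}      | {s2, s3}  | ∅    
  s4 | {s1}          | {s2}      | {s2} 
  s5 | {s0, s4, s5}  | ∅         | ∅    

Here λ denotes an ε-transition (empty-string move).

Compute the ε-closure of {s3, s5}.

{s3, s5}

Begin with {s3, s5}.
No ε-moves leave this set, so the closure equals the set itself.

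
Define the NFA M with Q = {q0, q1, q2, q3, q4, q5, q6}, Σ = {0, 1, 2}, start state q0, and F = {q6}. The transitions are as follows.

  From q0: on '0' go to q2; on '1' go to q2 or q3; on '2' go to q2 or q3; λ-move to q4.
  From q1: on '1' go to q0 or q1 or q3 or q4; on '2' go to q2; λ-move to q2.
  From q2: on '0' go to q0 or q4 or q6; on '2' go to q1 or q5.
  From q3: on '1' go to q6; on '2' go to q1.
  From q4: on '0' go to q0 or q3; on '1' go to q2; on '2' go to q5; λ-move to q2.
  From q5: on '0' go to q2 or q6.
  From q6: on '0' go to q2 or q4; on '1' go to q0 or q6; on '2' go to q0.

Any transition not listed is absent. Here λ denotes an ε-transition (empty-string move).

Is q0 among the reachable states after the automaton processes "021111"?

Yes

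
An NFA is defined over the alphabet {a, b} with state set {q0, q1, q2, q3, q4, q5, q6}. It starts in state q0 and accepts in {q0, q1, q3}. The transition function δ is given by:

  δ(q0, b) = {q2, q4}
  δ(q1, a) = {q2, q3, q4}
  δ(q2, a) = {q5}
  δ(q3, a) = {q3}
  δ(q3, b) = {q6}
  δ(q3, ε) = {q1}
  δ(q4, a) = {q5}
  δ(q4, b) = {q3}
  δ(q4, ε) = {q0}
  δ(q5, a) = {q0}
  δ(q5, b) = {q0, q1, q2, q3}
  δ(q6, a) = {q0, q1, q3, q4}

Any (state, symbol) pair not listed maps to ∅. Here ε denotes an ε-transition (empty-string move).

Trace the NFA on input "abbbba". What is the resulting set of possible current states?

∅

Start in {q0}.
Read 'a': {q0} → ∅.
The set is empty and remains empty for the remaining 5 symbols.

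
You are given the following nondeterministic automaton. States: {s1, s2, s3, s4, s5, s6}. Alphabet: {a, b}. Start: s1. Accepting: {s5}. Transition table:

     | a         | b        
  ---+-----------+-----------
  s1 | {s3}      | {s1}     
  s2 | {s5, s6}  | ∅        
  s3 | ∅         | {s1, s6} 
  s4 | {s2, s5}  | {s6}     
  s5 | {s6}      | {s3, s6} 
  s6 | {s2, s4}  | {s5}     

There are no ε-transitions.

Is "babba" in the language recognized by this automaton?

No

Start in {s1}.
Read 'b': {s1} → {s1}.
Read 'a': {s1} → {s3}.
Read 'b': {s3} → {s1, s6}.
Read 'b': {s1, s6} → {s1, s5}.
Read 'a': {s1, s5} → {s3, s6}.
The final set {s3, s6} contains no accepting state.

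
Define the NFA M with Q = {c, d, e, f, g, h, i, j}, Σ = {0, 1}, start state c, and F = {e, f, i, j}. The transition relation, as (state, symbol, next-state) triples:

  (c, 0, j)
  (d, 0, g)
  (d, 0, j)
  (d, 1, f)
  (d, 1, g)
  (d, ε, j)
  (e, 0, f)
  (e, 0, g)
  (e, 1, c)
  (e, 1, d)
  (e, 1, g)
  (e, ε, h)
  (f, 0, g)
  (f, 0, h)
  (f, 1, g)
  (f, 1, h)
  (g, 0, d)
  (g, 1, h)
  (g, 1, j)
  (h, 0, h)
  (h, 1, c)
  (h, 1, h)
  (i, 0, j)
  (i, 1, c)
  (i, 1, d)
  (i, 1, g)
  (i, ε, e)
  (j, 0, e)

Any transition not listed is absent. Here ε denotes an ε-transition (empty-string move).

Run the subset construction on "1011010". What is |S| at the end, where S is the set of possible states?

0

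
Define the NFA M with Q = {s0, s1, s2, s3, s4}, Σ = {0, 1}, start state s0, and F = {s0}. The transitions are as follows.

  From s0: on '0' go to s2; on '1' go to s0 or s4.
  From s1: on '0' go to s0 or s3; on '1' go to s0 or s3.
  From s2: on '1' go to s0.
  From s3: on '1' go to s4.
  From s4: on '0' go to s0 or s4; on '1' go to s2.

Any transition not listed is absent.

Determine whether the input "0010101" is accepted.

Start in {s0}.
Read '0': {s0} → {s2}.
Read '0': {s2} → ∅.
The set is empty and remains empty for the remaining 5 symbols.
The final set ∅ contains no accepting state.

No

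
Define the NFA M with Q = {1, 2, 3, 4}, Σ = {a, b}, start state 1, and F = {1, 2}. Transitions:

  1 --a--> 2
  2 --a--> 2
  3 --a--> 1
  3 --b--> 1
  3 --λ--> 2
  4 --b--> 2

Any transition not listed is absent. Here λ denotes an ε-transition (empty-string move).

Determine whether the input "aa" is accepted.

Start in {1}.
Read 'a': 1→{2}; now {2}.
Read 'a': 2→{2}; now {2}.
The final set {2} contains the accepting state 2.

Yes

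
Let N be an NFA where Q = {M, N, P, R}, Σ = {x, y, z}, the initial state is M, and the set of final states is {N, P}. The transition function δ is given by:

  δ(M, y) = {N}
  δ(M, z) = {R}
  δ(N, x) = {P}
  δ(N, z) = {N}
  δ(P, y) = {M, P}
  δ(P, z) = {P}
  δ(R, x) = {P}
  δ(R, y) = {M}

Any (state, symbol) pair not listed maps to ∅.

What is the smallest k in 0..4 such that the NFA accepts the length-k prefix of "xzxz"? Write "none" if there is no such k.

none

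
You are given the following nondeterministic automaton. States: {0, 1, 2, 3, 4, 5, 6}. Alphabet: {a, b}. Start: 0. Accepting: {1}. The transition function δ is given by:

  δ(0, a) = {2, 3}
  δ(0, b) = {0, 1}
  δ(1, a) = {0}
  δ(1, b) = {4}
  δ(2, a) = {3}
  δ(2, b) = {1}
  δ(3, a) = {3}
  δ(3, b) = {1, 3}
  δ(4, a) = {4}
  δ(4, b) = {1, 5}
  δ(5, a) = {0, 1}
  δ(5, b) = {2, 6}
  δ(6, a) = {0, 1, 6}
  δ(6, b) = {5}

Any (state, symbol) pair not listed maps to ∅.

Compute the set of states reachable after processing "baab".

Start in {0}.
Read 'b': 0→{0, 1}; now {0, 1}.
Read 'a': 0→{2, 3}, 1→{0}; now {0, 2, 3}.
Read 'a': 0→{2, 3}, 2→{3}, 3→{3}; now {2, 3}.
Read 'b': 2→{1}, 3→{1, 3}; now {1, 3}.

{1, 3}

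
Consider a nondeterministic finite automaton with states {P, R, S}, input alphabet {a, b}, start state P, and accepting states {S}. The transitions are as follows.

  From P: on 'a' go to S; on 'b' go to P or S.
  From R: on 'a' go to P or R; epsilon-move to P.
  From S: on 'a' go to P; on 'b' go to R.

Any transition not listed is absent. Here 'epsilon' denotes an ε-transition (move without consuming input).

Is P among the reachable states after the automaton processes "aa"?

Start in {P}.
Read 'a': {P} → {S}.
Read 'a': {S} → {P}.
State P is in {P}.

Yes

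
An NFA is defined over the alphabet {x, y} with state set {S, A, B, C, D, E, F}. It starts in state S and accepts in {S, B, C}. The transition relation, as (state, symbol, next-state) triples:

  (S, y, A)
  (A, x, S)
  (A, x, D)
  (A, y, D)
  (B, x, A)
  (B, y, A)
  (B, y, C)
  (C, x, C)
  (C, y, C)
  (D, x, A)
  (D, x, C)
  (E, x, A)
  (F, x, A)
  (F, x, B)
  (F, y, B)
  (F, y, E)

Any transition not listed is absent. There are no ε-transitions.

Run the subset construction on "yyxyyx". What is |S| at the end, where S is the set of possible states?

1

Start in {S}.
Read 'y': S→{A}; now {A}.
Read 'y': A→{D}; now {D}.
Read 'x': D→{A, C}; now {A, C}.
Read 'y': A→{D}, C→{C}; now {C, D}.
Read 'y': C→{C}, D→∅; now {C}.
Read 'x': C→{C}; now {C}.
That set has 1 state.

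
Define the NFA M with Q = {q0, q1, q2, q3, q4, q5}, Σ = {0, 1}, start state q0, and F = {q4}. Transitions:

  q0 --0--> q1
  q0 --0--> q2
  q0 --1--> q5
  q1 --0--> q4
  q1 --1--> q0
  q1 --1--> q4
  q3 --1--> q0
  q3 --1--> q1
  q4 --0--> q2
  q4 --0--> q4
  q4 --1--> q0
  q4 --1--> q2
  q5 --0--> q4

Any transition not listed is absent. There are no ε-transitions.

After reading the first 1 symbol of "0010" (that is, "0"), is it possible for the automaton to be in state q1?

Yes

Start in {q0}.
Read '0': {q0} → {q1, q2}.
State q1 is in {q1, q2}.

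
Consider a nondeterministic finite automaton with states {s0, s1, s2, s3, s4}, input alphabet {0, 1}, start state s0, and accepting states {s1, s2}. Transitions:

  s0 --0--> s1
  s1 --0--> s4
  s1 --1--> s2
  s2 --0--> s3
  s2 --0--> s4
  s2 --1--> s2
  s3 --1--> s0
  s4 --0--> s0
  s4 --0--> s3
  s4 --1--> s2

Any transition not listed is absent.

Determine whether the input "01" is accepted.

Yes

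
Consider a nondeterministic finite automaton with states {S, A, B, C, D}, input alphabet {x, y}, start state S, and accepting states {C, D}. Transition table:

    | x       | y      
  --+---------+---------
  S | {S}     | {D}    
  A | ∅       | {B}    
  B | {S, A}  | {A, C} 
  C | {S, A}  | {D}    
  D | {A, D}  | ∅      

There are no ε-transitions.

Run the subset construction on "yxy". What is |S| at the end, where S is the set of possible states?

1

Start in {S}.
Read 'y': {S} → {D}.
Read 'x': {D} → {A, D}.
Read 'y': {A, D} → {B}.
That set has 1 state.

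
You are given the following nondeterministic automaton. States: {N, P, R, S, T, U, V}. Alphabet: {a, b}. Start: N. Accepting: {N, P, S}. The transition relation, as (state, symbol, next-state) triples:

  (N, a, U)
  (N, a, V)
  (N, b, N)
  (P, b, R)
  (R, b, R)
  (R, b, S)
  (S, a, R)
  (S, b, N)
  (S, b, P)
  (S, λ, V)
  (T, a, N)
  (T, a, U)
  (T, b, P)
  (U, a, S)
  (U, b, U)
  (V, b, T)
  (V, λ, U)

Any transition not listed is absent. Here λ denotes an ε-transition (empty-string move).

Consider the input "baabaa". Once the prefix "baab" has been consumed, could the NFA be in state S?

Start in {N}.
Read 'b': {N} → {N}.
Read 'a': {N} → {U, V}.
Read 'a': {U, V} → {S, U, V}.
Read 'b': {S, U, V} → {N, P, T, U}.
State S is not in {N, P, T, U}.

No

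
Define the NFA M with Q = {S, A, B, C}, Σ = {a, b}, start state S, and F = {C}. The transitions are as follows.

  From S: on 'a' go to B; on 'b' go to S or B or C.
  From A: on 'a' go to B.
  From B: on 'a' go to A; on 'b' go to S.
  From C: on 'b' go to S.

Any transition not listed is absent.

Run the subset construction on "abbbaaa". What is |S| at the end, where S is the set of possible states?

2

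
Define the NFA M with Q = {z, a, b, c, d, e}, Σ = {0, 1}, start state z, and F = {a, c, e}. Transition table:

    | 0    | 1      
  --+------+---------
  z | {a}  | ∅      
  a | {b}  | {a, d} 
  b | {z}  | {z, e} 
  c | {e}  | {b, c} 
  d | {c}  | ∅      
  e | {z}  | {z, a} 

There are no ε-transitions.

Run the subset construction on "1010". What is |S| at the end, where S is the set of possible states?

Start in {z}.
Read '1': z→∅; now ∅.
The set is empty and remains empty for the remaining 3 symbols.
That set has 0 states.

0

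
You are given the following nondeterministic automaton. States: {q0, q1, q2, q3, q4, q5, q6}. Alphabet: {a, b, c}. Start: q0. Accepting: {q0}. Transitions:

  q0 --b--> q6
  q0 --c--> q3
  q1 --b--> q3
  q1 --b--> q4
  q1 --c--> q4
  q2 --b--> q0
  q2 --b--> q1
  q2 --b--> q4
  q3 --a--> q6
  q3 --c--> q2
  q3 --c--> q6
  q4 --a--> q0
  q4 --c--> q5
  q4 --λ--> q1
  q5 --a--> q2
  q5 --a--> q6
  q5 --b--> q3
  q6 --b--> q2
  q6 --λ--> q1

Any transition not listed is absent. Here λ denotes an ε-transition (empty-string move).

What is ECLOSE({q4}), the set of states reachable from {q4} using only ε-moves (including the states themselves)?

{q1, q4}

Begin with {q4}.
ε-move q4 → q1; add q1.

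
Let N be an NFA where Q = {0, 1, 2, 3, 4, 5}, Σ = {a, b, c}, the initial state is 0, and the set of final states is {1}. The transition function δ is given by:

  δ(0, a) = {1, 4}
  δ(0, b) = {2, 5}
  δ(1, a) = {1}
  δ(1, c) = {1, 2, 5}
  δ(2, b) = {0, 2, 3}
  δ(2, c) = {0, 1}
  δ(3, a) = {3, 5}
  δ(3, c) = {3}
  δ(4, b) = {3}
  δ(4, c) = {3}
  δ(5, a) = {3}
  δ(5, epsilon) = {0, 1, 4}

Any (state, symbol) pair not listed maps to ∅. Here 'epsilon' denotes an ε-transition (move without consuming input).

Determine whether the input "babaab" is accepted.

Yes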